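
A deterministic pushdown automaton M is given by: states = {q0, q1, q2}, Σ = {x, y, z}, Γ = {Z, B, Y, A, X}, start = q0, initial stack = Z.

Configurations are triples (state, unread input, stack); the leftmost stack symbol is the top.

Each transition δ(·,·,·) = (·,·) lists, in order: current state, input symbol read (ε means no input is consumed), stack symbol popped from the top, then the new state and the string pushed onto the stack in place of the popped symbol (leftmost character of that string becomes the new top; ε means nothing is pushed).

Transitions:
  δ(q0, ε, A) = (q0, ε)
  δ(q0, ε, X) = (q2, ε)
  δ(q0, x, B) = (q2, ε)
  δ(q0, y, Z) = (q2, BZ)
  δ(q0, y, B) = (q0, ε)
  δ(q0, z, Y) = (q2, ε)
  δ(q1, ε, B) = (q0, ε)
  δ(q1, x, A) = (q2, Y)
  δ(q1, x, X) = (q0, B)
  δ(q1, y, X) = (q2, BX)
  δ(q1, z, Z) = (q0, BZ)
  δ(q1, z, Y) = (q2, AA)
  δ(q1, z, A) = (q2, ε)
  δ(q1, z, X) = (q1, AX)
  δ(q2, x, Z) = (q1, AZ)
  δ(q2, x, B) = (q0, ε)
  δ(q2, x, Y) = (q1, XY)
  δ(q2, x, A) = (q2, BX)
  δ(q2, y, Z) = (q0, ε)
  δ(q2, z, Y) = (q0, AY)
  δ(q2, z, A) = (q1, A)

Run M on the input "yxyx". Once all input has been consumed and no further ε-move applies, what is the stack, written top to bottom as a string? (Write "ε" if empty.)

(q0, yxyx, Z)
  read y, top Z: go to q2, push BZ → (q2, xyx, BZ)
  read x, top B: go to q0, push ε → (q0, yx, Z)
  read y, top Z: go to q2, push BZ → (q2, x, BZ)
  read x, top B: go to q0, push ε → (q0, ε, Z)
All input consumed in state q0 with stack Z.

Z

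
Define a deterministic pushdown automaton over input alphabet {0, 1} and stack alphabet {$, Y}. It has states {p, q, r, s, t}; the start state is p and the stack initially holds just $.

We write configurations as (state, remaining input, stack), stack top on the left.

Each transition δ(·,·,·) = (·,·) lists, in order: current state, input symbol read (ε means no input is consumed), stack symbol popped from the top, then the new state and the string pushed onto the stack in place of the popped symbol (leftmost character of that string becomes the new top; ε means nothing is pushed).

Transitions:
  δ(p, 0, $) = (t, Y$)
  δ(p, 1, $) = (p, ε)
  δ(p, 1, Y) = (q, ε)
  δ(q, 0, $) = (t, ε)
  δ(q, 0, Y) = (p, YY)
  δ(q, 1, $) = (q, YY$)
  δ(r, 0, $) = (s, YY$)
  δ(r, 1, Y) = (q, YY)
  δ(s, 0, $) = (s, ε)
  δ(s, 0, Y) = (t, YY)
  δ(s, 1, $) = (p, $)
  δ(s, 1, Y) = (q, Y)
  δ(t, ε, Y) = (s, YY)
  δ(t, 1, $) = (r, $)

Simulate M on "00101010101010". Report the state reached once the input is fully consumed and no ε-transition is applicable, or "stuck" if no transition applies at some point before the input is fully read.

p

(p, 00101010101010, $)
  read 0, top $: go to t, push Y$ → (t, 0101010101010, Y$)
  ε-move, top Y: go to s, push YY → (s, 0101010101010, YY$)
  read 0, top Y: go to t, push YY → (t, 101010101010, YYY$)
  ε-move, top Y: go to s, push YY → (s, 101010101010, YYYY$)
  read 1, top Y: go to q, push Y → (q, 01010101010, YYYY$)
  read 0, top Y: go to p, push YY → (p, 1010101010, YYYYY$)
  read 1, top Y: go to q, push ε → (q, 010101010, YYYY$)
  read 0, top Y: go to p, push YY → (p, 10101010, YYYYY$)
  read 1, top Y: go to q, push ε → (q, 0101010, YYYY$)
  read 0, top Y: go to p, push YY → (p, 101010, YYYYY$)
  read 1, top Y: go to q, push ε → (q, 01010, YYYY$)
  read 0, top Y: go to p, push YY → (p, 1010, YYYYY$)
  read 1, top Y: go to q, push ε → (q, 010, YYYY$)
  read 0, top Y: go to p, push YY → (p, 10, YYYYY$)
  read 1, top Y: go to q, push ε → (q, 0, YYYY$)
  read 0, top Y: go to p, push YY → (p, ε, YYYYY$)
All input consumed; M is in state p.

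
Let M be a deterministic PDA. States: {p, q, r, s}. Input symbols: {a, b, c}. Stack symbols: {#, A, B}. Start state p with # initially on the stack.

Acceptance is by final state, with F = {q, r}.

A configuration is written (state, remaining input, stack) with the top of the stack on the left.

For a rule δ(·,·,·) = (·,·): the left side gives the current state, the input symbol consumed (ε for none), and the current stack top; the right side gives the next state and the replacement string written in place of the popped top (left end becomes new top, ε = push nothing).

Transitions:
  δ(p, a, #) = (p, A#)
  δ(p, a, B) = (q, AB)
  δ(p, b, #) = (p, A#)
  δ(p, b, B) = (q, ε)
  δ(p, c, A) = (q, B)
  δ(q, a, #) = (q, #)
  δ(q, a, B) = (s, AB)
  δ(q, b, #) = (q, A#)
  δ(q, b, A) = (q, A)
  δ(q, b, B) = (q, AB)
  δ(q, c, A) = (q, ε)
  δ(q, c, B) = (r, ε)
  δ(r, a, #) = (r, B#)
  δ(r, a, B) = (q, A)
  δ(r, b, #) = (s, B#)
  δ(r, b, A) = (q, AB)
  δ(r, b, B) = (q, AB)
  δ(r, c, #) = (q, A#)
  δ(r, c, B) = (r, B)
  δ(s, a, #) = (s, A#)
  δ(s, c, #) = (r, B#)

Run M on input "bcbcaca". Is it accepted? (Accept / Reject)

Reject

(p, bcbcaca, #) ⊢ (p, cbcaca, A#) ⊢ (q, bcaca, B#) ⊢ (q, caca, AB#) ⊢ (q, aca, B#) ⊢ (s, ca, AB#)
No transition applies at (s, ca, AB#); input not fully consumed.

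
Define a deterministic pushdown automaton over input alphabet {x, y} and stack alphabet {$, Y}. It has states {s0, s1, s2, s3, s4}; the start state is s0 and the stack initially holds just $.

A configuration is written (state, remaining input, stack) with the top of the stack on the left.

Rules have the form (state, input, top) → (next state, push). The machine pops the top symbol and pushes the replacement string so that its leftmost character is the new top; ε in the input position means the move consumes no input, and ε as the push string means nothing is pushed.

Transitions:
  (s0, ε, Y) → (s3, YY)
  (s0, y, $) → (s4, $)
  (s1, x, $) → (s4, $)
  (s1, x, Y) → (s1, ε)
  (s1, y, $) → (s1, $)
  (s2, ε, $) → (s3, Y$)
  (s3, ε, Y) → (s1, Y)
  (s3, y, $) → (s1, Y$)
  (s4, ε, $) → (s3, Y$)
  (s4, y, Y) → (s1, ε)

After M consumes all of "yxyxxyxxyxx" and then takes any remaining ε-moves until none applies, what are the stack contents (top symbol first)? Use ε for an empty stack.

$

(s0, yxyxxyxxyxx, $) ⊢ (s4, xyxxyxxyxx, $) ⊢ (s3, xyxxyxxyxx, Y$) ⊢ (s1, xyxxyxxyxx, Y$) ⊢ (s1, yxxyxxyxx, $) ⊢ (s1, xxyxxyxx, $) ⊢ (s4, xyxxyxx, $) ⊢ (s3, xyxxyxx, Y$) ⊢ (s1, xyxxyxx, Y$) ⊢ (s1, yxxyxx, $) ⊢ (s1, xxyxx, $) ⊢ (s4, xyxx, $) ⊢ (s3, xyxx, Y$) ⊢ (s1, xyxx, Y$) ⊢ (s1, yxx, $) ⊢ (s1, xx, $) ⊢ (s4, x, $) ⊢ (s3, x, Y$) ⊢ (s1, x, Y$) ⊢ (s1, ε, $)
All input consumed in state s1 with stack $.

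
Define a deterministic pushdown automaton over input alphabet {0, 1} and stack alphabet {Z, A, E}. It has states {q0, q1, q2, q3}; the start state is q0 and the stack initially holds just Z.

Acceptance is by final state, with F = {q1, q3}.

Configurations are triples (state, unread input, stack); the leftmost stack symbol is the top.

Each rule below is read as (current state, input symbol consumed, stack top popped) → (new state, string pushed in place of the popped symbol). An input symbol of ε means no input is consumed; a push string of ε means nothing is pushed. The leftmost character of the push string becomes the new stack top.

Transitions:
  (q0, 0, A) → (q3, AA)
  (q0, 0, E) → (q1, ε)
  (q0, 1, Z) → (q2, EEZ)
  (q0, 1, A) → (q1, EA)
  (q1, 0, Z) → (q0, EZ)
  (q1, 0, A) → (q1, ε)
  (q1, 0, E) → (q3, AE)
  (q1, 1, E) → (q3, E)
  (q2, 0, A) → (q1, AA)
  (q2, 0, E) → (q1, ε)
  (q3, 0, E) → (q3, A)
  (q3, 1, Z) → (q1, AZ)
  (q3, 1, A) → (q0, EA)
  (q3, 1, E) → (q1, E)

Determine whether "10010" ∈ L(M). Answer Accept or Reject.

(q0, 10010, Z) ⊢ (q2, 0010, EEZ) ⊢ (q1, 010, EZ) ⊢ (q3, 10, AEZ) ⊢ (q0, 0, EAEZ) ⊢ (q1, ε, AEZ)
All input consumed; state q1 ∈ F.

Accept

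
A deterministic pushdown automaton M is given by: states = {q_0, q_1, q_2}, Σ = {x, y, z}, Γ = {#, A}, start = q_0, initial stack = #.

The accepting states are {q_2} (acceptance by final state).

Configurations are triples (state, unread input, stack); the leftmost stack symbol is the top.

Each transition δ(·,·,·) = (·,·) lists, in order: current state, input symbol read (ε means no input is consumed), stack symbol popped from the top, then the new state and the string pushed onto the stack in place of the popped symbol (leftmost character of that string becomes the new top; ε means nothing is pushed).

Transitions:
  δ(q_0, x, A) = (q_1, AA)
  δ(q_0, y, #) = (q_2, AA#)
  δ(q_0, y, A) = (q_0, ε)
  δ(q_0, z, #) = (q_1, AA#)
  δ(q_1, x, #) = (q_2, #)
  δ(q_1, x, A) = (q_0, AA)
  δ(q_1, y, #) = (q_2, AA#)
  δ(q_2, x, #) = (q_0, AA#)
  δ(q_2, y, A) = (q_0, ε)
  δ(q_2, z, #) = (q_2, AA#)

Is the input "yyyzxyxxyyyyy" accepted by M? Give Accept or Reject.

(q_0, yyyzxyxxyyyyy, #)
  read y, top #: go to q_2, push AA# → (q_2, yyzxyxxyyyyy, AA#)
  read y, top A: go to q_0, push ε → (q_0, yzxyxxyyyyy, A#)
  read y, top A: go to q_0, push ε → (q_0, zxyxxyyyyy, #)
  read z, top #: go to q_1, push AA# → (q_1, xyxxyyyyy, AA#)
  read x, top A: go to q_0, push AA → (q_0, yxxyyyyy, AAA#)
  read y, top A: go to q_0, push ε → (q_0, xxyyyyy, AA#)
  read x, top A: go to q_1, push AA → (q_1, xyyyyy, AAA#)
  read x, top A: go to q_0, push AA → (q_0, yyyyy, AAAA#)
  read y, top A: go to q_0, push ε → (q_0, yyyy, AAA#)
  read y, top A: go to q_0, push ε → (q_0, yyy, AA#)
  read y, top A: go to q_0, push ε → (q_0, yy, A#)
  read y, top A: go to q_0, push ε → (q_0, y, #)
  read y, top #: go to q_2, push AA# → (q_2, ε, AA#)
All input consumed; state q_2 ∈ F.

Accept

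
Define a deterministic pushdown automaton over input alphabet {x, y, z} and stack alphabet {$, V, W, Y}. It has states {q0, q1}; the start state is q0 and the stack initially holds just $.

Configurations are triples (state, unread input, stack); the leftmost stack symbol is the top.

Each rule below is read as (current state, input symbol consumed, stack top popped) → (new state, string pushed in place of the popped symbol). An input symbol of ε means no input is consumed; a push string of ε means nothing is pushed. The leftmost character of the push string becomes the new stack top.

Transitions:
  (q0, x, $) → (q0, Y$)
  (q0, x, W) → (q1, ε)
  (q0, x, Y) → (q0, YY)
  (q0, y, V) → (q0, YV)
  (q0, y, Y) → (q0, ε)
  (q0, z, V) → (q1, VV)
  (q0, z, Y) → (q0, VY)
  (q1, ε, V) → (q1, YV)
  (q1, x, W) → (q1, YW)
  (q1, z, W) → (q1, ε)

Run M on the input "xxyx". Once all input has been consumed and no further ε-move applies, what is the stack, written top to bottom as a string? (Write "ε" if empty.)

(q0, xxyx, $)
  read x, top $: go to q0, push Y$ → (q0, xyx, Y$)
  read x, top Y: go to q0, push YY → (q0, yx, YY$)
  read y, top Y: go to q0, push ε → (q0, x, Y$)
  read x, top Y: go to q0, push YY → (q0, ε, YY$)
All input consumed in state q0 with stack YY$.

YY$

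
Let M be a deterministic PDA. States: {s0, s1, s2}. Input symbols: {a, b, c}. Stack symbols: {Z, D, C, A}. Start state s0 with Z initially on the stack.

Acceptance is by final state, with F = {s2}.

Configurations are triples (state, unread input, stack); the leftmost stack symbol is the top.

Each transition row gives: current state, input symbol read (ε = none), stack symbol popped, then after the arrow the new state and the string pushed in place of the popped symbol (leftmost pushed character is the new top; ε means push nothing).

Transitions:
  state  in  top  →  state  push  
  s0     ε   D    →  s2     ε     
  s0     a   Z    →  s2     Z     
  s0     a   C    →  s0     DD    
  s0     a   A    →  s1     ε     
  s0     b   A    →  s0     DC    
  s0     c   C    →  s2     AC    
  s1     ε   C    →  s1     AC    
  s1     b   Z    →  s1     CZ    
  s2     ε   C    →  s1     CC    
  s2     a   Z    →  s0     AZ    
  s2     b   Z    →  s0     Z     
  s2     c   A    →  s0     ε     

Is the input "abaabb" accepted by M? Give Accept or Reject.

Reject

(s0, abaabb, Z)
  read a, top Z: go to s2, push Z → (s2, baabb, Z)
  read b, top Z: go to s0, push Z → (s0, aabb, Z)
  read a, top Z: go to s2, push Z → (s2, abb, Z)
  read a, top Z: go to s0, push AZ → (s0, bb, AZ)
  read b, top A: go to s0, push DC → (s0, b, DCZ)
  ε-move, top D: go to s2, push ε → (s2, b, CZ)
  ε-move, top C: go to s1, push CC → (s1, b, CCZ)
  ε-move, top C: go to s1, push AC → (s1, b, ACCZ)
No transition applies at (s1, b, ACCZ); input not fully consumed.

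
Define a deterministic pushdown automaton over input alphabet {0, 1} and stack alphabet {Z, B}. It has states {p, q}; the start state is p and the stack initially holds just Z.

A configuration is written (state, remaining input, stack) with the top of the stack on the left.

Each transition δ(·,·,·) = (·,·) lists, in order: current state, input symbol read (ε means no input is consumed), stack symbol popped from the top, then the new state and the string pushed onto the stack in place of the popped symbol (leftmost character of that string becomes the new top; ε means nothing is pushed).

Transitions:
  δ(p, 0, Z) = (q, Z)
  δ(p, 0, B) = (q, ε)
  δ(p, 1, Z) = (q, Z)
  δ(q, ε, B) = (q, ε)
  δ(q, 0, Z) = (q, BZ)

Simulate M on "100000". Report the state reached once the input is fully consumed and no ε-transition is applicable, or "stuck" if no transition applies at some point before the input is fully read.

q

(p, 100000, Z)
  read 1, top Z: go to q, push Z → (q, 00000, Z)
  read 0, top Z: go to q, push BZ → (q, 0000, BZ)
  ε-move, top B: go to q, push ε → (q, 0000, Z)
  read 0, top Z: go to q, push BZ → (q, 000, BZ)
  ε-move, top B: go to q, push ε → (q, 000, Z)
  read 0, top Z: go to q, push BZ → (q, 00, BZ)
  ε-move, top B: go to q, push ε → (q, 00, Z)
  read 0, top Z: go to q, push BZ → (q, 0, BZ)
  ε-move, top B: go to q, push ε → (q, 0, Z)
  read 0, top Z: go to q, push BZ → (q, ε, BZ)
  ε-move, top B: go to q, push ε → (q, ε, Z)
All input consumed; M is in state q.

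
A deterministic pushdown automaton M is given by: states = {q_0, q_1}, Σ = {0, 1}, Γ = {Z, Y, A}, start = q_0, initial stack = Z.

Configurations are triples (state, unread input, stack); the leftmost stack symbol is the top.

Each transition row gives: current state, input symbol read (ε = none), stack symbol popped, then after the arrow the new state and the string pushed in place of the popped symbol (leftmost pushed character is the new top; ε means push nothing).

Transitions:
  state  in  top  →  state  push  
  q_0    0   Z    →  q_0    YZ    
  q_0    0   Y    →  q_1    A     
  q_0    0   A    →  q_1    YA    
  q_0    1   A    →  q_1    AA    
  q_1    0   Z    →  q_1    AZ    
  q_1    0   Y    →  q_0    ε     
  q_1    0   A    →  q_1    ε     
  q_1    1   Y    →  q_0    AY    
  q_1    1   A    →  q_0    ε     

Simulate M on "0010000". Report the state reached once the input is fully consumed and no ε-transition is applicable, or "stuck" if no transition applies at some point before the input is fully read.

(q_0, 0010000, Z) ⊢ (q_0, 010000, YZ) ⊢ (q_1, 10000, AZ) ⊢ (q_0, 0000, Z) ⊢ (q_0, 000, YZ) ⊢ (q_1, 00, AZ) ⊢ (q_1, 0, Z) ⊢ (q_1, ε, AZ)
All input consumed; M is in state q_1.

q_1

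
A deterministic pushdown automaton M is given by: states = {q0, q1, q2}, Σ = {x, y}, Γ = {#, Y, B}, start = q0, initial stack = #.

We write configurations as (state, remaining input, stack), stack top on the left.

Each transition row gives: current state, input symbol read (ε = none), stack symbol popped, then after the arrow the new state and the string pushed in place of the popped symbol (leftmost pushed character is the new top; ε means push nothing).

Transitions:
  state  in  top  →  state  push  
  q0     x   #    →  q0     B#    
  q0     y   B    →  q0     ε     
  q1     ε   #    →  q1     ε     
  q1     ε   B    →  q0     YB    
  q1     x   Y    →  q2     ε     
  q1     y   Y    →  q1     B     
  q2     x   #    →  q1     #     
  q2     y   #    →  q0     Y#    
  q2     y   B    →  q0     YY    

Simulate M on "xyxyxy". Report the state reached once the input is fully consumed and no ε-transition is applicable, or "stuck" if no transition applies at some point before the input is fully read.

(q0, xyxyxy, #)
  read x, top #: go to q0, push B# → (q0, yxyxy, B#)
  read y, top B: go to q0, push ε → (q0, xyxy, #)
  read x, top #: go to q0, push B# → (q0, yxy, B#)
  read y, top B: go to q0, push ε → (q0, xy, #)
  read x, top #: go to q0, push B# → (q0, y, B#)
  read y, top B: go to q0, push ε → (q0, ε, #)
All input consumed; M is in state q0.

q0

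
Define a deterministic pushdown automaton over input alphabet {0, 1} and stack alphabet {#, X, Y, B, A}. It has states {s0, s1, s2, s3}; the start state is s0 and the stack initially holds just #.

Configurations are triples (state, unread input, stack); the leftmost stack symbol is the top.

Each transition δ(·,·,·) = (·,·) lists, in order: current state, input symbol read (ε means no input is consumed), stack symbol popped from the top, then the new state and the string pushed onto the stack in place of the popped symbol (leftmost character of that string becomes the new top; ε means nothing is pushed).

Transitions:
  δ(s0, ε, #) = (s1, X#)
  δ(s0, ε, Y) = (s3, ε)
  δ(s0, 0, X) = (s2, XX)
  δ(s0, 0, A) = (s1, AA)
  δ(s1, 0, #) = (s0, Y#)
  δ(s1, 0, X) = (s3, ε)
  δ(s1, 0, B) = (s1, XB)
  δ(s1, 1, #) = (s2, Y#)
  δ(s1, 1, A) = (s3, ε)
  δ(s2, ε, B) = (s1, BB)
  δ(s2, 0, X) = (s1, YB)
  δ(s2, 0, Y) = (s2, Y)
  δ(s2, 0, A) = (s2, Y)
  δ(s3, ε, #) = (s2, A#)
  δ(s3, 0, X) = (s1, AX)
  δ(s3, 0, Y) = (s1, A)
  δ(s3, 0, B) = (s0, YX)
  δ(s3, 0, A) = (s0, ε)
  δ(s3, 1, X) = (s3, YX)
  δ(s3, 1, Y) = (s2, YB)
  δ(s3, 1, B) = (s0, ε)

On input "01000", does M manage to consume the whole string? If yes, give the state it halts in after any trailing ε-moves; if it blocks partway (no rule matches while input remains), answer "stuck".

(s0, 01000, #)
  ε-move, top #: go to s1, push X# → (s1, 01000, X#)
  read 0, top X: go to s3, push ε → (s3, 1000, #)
  ε-move, top #: go to s2, push A# → (s2, 1000, A#)
No transition for (s2, 1, top A); M blocks with input 1000 remaining.

stuck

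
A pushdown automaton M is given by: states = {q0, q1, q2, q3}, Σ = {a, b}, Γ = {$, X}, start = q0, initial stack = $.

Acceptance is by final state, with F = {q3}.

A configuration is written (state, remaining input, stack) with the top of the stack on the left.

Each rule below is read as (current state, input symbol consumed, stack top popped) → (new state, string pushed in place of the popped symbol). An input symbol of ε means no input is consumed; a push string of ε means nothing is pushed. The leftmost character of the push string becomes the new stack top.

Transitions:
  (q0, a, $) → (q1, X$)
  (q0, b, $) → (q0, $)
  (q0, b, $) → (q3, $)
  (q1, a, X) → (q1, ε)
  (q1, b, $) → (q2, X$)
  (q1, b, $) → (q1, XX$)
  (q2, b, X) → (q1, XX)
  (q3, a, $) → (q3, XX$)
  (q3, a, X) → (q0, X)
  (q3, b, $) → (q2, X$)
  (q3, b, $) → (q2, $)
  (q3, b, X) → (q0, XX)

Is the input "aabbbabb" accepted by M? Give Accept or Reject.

No computation consumes all input and reaches a final state.

Reject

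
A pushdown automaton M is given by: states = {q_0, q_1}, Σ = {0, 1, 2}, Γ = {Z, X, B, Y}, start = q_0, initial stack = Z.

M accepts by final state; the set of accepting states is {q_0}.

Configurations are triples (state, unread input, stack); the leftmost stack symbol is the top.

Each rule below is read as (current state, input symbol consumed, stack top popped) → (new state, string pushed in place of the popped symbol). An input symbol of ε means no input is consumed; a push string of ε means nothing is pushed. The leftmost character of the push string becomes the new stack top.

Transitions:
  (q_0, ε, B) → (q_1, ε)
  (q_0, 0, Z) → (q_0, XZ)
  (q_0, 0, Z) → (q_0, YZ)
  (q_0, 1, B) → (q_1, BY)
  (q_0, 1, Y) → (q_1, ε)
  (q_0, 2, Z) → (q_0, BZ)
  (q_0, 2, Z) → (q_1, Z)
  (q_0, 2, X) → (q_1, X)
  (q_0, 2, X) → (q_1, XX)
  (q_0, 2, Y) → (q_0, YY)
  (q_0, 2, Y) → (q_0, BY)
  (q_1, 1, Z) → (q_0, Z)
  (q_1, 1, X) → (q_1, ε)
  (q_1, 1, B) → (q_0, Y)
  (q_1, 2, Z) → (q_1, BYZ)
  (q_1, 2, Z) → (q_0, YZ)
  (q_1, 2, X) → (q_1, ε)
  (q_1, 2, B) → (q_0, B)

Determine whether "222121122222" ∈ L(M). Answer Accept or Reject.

Accept

One accepting computation: (q_0, 222121122222, Z) ⊢ (q_1, 22121122222, Z) ⊢ (q_1, 2121122222, BYZ) ⊢ (q_0, 121122222, BYZ) ⊢ (q_1, 21122222, BYYZ) ⊢ (q_0, 1122222, BYYZ) ⊢ (q_1, 122222, BYYYZ) ⊢ (q_0, 22222, YYYYZ) ⊢ (q_0, 2222, YYYYYZ) ⊢ (q_0, 222, YYYYYYZ) ⊢ (q_0, 22, YYYYYYYZ) ⊢ (q_0, 2, YYYYYYYYZ) ⊢ (q_0, ε, YYYYYYYYYZ)
All input consumed and state q_0 ∈ F.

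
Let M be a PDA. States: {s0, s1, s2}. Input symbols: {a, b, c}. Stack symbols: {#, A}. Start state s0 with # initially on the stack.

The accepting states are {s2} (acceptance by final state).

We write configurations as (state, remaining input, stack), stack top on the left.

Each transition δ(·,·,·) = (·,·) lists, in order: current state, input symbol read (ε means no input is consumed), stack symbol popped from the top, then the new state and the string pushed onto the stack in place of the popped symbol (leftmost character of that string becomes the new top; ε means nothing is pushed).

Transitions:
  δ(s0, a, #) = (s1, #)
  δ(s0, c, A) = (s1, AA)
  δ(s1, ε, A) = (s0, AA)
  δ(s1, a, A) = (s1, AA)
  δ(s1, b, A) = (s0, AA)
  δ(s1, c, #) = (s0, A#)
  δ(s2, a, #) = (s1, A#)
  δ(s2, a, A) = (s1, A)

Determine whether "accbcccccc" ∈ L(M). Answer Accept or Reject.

No computation consumes all input and reaches a final state.

Reject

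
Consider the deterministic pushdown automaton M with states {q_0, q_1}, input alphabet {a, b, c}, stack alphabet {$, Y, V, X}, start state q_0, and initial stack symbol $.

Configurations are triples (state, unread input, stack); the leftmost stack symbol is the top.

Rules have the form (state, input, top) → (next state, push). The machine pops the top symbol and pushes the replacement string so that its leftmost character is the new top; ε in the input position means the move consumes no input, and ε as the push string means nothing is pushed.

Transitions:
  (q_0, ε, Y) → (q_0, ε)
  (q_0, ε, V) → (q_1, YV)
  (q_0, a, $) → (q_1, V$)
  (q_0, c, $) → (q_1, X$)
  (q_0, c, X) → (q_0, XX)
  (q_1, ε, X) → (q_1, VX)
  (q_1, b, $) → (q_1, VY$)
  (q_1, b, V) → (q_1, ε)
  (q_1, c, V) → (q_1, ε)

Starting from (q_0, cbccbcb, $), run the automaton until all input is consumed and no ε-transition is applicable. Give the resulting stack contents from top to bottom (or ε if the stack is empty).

VX$

(q_0, cbccbcb, $)
  read c, top $: go to q_1, push X$ → (q_1, bccbcb, X$)
  ε-move, top X: go to q_1, push VX → (q_1, bccbcb, VX$)
  read b, top V: go to q_1, push ε → (q_1, ccbcb, X$)
  ε-move, top X: go to q_1, push VX → (q_1, ccbcb, VX$)
  read c, top V: go to q_1, push ε → (q_1, cbcb, X$)
  ε-move, top X: go to q_1, push VX → (q_1, cbcb, VX$)
  read c, top V: go to q_1, push ε → (q_1, bcb, X$)
  ε-move, top X: go to q_1, push VX → (q_1, bcb, VX$)
  read b, top V: go to q_1, push ε → (q_1, cb, X$)
  ε-move, top X: go to q_1, push VX → (q_1, cb, VX$)
  read c, top V: go to q_1, push ε → (q_1, b, X$)
  ε-move, top X: go to q_1, push VX → (q_1, b, VX$)
  read b, top V: go to q_1, push ε → (q_1, ε, X$)
  ε-move, top X: go to q_1, push VX → (q_1, ε, VX$)
All input consumed in state q_1 with stack VX$.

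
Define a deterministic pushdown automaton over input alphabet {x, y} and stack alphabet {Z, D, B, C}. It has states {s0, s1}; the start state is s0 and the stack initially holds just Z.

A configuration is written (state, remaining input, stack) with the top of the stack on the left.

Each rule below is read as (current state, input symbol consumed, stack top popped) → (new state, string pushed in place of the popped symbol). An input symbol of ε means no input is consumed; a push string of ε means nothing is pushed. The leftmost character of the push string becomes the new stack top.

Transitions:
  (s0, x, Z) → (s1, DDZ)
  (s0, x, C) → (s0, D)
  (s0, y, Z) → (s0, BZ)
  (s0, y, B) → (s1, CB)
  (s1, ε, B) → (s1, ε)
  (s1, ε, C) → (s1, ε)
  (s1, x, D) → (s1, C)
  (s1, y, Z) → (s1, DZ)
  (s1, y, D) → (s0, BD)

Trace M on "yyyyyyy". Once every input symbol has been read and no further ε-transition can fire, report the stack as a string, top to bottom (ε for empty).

(s0, yyyyyyy, Z)
  read y, top Z: go to s0, push BZ → (s0, yyyyyy, BZ)
  read y, top B: go to s1, push CB → (s1, yyyyy, CBZ)
  ε-move, top C: go to s1, push ε → (s1, yyyyy, BZ)
  ε-move, top B: go to s1, push ε → (s1, yyyyy, Z)
  read y, top Z: go to s1, push DZ → (s1, yyyy, DZ)
  read y, top D: go to s0, push BD → (s0, yyy, BDZ)
  read y, top B: go to s1, push CB → (s1, yy, CBDZ)
  ε-move, top C: go to s1, push ε → (s1, yy, BDZ)
  ε-move, top B: go to s1, push ε → (s1, yy, DZ)
  read y, top D: go to s0, push BD → (s0, y, BDZ)
  read y, top B: go to s1, push CB → (s1, ε, CBDZ)
  ε-move, top C: go to s1, push ε → (s1, ε, BDZ)
  ε-move, top B: go to s1, push ε → (s1, ε, DZ)
All input consumed in state s1 with stack DZ.

DZ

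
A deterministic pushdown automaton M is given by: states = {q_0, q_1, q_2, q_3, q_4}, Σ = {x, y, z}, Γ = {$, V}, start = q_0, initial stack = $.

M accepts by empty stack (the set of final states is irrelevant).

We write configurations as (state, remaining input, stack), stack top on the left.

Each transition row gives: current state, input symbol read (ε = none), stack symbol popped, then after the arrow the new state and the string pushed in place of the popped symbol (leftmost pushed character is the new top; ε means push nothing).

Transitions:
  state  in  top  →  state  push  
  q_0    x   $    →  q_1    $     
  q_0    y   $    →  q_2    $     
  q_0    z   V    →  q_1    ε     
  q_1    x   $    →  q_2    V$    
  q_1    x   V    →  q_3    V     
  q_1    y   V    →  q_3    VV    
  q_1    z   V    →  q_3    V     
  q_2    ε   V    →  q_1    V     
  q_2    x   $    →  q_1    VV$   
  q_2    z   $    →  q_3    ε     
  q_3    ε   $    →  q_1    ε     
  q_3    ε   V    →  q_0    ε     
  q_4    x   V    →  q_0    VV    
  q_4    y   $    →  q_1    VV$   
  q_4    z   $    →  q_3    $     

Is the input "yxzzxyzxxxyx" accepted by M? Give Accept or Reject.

(q_0, yxzzxyzxxxyx, $)
  read y, top $: go to q_2, push $ → (q_2, xzzxyzxxxyx, $)
  read x, top $: go to q_1, push VV$ → (q_1, zzxyzxxxyx, VV$)
  read z, top V: go to q_3, push V → (q_3, zxyzxxxyx, VV$)
  ε-move, top V: go to q_0, push ε → (q_0, zxyzxxxyx, V$)
  read z, top V: go to q_1, push ε → (q_1, xyzxxxyx, $)
  read x, top $: go to q_2, push V$ → (q_2, yzxxxyx, V$)
  ε-move, top V: go to q_1, push V → (q_1, yzxxxyx, V$)
  read y, top V: go to q_3, push VV → (q_3, zxxxyx, VV$)
  ε-move, top V: go to q_0, push ε → (q_0, zxxxyx, V$)
  read z, top V: go to q_1, push ε → (q_1, xxxyx, $)
  read x, top $: go to q_2, push V$ → (q_2, xxyx, V$)
  ε-move, top V: go to q_1, push V → (q_1, xxyx, V$)
  read x, top V: go to q_3, push V → (q_3, xyx, V$)
  ε-move, top V: go to q_0, push ε → (q_0, xyx, $)
  read x, top $: go to q_1, push $ → (q_1, yx, $)
No transition applies at (q_1, yx, $); input not fully consumed.

Reject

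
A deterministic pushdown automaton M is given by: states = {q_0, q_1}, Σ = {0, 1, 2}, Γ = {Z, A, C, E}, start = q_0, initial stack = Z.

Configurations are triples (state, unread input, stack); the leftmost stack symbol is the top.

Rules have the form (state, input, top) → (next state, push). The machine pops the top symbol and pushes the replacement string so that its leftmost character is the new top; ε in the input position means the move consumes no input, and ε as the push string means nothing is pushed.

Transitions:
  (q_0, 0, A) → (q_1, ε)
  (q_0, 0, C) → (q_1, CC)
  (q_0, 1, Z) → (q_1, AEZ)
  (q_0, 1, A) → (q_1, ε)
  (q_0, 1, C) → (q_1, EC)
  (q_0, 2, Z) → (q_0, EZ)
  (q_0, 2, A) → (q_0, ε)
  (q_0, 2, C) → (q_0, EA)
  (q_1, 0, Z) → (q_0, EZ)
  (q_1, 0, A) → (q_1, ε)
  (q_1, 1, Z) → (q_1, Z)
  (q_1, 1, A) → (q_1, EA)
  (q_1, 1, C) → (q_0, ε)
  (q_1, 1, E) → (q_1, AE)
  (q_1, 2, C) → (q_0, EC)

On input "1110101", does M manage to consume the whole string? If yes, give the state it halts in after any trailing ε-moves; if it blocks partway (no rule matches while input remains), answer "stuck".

(q_0, 1110101, Z)
  read 1, top Z: go to q_1, push AEZ → (q_1, 110101, AEZ)
  read 1, top A: go to q_1, push EA → (q_1, 10101, EAEZ)
  read 1, top E: go to q_1, push AE → (q_1, 0101, AEAEZ)
  read 0, top A: go to q_1, push ε → (q_1, 101, EAEZ)
  read 1, top E: go to q_1, push AE → (q_1, 01, AEAEZ)
  read 0, top A: go to q_1, push ε → (q_1, 1, EAEZ)
  read 1, top E: go to q_1, push AE → (q_1, ε, AEAEZ)
All input consumed; M is in state q_1.

q_1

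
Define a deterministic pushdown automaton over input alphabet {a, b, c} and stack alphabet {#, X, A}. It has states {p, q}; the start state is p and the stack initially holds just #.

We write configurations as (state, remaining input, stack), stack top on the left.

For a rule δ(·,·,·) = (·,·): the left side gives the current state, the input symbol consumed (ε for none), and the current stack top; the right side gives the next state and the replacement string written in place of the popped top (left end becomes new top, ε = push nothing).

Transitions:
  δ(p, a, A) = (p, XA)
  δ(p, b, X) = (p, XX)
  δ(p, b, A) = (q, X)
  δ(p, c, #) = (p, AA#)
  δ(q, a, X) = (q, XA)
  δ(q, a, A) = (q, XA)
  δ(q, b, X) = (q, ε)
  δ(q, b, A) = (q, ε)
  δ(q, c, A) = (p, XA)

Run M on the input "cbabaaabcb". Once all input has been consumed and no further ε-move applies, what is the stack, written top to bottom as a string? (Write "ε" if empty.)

XXAAAA#

(p, cbabaaabcb, #)
  read c, top #: go to p, push AA# → (p, babaaabcb, AA#)
  read b, top A: go to q, push X → (q, abaaabcb, XA#)
  read a, top X: go to q, push XA → (q, baaabcb, XAA#)
  read b, top X: go to q, push ε → (q, aaabcb, AA#)
  read a, top A: go to q, push XA → (q, aabcb, XAA#)
  read a, top X: go to q, push XA → (q, abcb, XAAA#)
  read a, top X: go to q, push XA → (q, bcb, XAAAA#)
  read b, top X: go to q, push ε → (q, cb, AAAA#)
  read c, top A: go to p, push XA → (p, b, XAAAA#)
  read b, top X: go to p, push XX → (p, ε, XXAAAA#)
All input consumed in state p with stack XXAAAA#.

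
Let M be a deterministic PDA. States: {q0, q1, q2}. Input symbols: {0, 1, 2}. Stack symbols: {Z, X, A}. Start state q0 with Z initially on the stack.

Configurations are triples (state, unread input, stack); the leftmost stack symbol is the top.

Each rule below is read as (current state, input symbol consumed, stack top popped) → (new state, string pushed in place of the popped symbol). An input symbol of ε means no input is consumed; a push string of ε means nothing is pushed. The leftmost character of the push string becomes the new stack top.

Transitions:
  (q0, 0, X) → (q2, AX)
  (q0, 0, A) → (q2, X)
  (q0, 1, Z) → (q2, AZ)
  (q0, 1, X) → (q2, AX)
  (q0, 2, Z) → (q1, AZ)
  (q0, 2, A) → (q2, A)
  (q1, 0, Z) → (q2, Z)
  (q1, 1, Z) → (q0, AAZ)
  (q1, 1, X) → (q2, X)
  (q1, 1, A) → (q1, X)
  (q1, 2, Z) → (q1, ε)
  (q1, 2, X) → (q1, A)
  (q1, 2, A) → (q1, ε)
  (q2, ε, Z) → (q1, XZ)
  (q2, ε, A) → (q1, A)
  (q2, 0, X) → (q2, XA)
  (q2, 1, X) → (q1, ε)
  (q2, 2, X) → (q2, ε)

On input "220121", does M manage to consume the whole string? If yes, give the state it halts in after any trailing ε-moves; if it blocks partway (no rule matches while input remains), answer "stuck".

q2

(q0, 220121, Z)
  read 2, top Z: go to q1, push AZ → (q1, 20121, AZ)
  read 2, top A: go to q1, push ε → (q1, 0121, Z)
  read 0, top Z: go to q2, push Z → (q2, 121, Z)
  ε-move, top Z: go to q1, push XZ → (q1, 121, XZ)
  read 1, top X: go to q2, push X → (q2, 21, XZ)
  read 2, top X: go to q2, push ε → (q2, 1, Z)
  ε-move, top Z: go to q1, push XZ → (q1, 1, XZ)
  read 1, top X: go to q2, push X → (q2, ε, XZ)
All input consumed; M is in state q2.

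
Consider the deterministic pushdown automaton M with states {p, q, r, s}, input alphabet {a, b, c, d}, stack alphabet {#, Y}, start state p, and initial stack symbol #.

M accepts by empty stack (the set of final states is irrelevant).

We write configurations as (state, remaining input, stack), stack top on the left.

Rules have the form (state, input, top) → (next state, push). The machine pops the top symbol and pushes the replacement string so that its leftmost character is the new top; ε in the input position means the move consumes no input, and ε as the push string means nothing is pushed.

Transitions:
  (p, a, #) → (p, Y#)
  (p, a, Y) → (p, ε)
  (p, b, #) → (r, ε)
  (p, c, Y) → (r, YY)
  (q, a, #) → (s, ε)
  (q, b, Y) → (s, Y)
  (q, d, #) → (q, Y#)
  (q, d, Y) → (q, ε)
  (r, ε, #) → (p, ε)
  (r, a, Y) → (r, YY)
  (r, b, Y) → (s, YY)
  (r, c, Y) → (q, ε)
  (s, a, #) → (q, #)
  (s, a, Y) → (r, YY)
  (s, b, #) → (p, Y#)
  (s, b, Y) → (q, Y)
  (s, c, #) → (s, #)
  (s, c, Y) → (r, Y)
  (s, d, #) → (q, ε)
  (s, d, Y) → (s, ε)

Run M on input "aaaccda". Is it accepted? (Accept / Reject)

(p, aaaccda, #)
  read a, top #: go to p, push Y# → (p, aaccda, Y#)
  read a, top Y: go to p, push ε → (p, accda, #)
  read a, top #: go to p, push Y# → (p, ccda, Y#)
  read c, top Y: go to r, push YY → (r, cda, YY#)
  read c, top Y: go to q, push ε → (q, da, Y#)
  read d, top Y: go to q, push ε → (q, a, #)
  read a, top #: go to s, push ε → (s, ε, ε)
All input consumed and the stack is empty.

Accept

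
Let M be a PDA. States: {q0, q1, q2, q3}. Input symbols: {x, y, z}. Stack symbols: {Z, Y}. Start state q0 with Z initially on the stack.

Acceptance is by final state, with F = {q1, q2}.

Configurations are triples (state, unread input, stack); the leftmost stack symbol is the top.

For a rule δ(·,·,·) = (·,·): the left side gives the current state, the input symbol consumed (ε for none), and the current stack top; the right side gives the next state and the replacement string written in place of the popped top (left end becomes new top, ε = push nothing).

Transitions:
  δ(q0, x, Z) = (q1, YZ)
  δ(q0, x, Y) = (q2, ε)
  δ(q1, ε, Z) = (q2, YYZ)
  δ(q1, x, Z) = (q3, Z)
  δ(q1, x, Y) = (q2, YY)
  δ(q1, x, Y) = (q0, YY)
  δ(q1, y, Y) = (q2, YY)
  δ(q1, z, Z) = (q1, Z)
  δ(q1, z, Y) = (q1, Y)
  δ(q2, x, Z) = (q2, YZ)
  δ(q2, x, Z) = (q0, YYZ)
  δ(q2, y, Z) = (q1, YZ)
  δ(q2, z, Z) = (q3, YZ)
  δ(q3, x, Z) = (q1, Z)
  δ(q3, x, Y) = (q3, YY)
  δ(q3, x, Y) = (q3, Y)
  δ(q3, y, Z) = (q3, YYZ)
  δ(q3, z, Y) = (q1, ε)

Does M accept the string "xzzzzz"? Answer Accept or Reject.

One accepting computation: (q0, xzzzzz, Z) ⊢ (q1, zzzzz, YZ) ⊢ (q1, zzzz, YZ) ⊢ (q1, zzz, YZ) ⊢ (q1, zz, YZ) ⊢ (q1, z, YZ) ⊢ (q1, ε, YZ)
All input consumed and state q1 ∈ F.

Accept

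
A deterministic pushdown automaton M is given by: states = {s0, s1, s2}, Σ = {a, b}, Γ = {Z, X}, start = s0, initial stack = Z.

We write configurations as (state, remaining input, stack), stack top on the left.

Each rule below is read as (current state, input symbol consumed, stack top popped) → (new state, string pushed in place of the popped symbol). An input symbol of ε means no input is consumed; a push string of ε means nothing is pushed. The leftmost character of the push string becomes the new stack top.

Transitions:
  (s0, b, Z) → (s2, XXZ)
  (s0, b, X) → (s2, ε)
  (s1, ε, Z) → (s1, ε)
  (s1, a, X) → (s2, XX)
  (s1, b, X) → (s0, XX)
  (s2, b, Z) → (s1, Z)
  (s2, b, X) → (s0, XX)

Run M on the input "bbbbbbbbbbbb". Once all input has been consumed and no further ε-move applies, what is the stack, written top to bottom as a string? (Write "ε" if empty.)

(s0, bbbbbbbbbbbb, Z) ⊢ (s2, bbbbbbbbbbb, XXZ) ⊢ (s0, bbbbbbbbbb, XXXZ) ⊢ (s2, bbbbbbbbb, XXZ) ⊢ (s0, bbbbbbbb, XXXZ) ⊢ (s2, bbbbbbb, XXZ) ⊢ (s0, bbbbbb, XXXZ) ⊢ (s2, bbbbb, XXZ) ⊢ (s0, bbbb, XXXZ) ⊢ (s2, bbb, XXZ) ⊢ (s0, bb, XXXZ) ⊢ (s2, b, XXZ) ⊢ (s0, ε, XXXZ)
All input consumed in state s0 with stack XXXZ.

XXXZ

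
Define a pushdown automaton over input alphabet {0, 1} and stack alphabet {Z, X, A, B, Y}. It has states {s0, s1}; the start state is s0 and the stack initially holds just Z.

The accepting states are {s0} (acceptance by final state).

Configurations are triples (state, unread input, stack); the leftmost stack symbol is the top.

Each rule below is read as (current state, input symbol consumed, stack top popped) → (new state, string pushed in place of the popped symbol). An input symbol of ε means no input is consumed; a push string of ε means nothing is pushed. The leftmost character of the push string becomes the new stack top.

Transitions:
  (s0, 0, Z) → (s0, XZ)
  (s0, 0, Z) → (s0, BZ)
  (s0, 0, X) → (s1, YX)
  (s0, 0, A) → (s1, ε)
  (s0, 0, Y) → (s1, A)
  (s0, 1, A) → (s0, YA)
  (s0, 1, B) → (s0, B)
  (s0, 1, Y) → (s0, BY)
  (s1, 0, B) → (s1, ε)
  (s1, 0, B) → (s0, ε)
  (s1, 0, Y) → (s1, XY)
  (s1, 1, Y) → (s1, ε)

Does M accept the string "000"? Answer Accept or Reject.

Reject

No computation consumes all input and reaches a final state.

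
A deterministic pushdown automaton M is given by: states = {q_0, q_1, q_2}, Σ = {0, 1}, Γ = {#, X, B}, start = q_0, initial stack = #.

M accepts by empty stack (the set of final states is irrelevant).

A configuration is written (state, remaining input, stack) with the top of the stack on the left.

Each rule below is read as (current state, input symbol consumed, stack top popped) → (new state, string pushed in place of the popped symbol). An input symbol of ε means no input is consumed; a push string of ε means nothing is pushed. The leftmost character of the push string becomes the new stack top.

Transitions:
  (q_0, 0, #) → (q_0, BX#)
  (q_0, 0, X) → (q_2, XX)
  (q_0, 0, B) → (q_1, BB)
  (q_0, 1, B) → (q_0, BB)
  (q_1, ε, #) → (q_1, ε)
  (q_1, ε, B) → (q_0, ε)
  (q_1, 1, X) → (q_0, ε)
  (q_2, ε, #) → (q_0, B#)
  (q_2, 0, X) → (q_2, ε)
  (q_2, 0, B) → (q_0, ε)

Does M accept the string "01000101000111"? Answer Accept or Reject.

Reject

(q_0, 01000101000111, #)
  read 0, top #: go to q_0, push BX# → (q_0, 1000101000111, BX#)
  read 1, top B: go to q_0, push BB → (q_0, 000101000111, BBX#)
  read 0, top B: go to q_1, push BB → (q_1, 00101000111, BBBX#)
  ε-move, top B: go to q_0, push ε → (q_0, 00101000111, BBX#)
  read 0, top B: go to q_1, push BB → (q_1, 0101000111, BBBX#)
  ε-move, top B: go to q_0, push ε → (q_0, 0101000111, BBX#)
  read 0, top B: go to q_1, push BB → (q_1, 101000111, BBBX#)
  ε-move, top B: go to q_0, push ε → (q_0, 101000111, BBX#)
  read 1, top B: go to q_0, push BB → (q_0, 01000111, BBBX#)
  read 0, top B: go to q_1, push BB → (q_1, 1000111, BBBBX#)
  ε-move, top B: go to q_0, push ε → (q_0, 1000111, BBBX#)
  read 1, top B: go to q_0, push BB → (q_0, 000111, BBBBX#)
  read 0, top B: go to q_1, push BB → (q_1, 00111, BBBBBX#)
  ε-move, top B: go to q_0, push ε → (q_0, 00111, BBBBX#)
  read 0, top B: go to q_1, push BB → (q_1, 0111, BBBBBX#)
  ε-move, top B: go to q_0, push ε → (q_0, 0111, BBBBX#)
  read 0, top B: go to q_1, push BB → (q_1, 111, BBBBBX#)
  ε-move, top B: go to q_0, push ε → (q_0, 111, BBBBX#)
  read 1, top B: go to q_0, push BB → (q_0, 11, BBBBBX#)
  read 1, top B: go to q_0, push BB → (q_0, 1, BBBBBBX#)
  read 1, top B: go to q_0, push BB → (q_0, ε, BBBBBBBX#)
All input consumed; stack is BBBBBBBX#, not empty, and no further ε-move applies.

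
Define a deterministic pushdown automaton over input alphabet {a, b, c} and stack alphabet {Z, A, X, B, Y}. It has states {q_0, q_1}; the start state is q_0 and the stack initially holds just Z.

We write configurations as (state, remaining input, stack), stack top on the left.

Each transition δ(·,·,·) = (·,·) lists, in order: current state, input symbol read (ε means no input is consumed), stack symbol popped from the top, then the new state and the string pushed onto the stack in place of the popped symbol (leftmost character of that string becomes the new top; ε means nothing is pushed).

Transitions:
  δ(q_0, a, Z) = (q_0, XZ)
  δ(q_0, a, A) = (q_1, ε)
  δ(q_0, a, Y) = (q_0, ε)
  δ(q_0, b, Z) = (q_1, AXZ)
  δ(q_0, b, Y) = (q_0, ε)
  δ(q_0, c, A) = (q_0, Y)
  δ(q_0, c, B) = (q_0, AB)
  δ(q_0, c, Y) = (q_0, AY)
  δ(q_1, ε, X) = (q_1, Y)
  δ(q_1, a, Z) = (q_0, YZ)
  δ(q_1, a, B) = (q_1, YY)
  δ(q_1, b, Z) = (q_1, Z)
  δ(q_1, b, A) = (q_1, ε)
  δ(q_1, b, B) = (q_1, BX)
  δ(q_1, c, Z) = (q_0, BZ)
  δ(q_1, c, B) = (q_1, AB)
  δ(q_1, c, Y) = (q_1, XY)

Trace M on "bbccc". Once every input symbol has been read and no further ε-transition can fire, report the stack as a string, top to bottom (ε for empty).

YYYYZ

(q_0, bbccc, Z)
  read b, top Z: go to q_1, push AXZ → (q_1, bccc, AXZ)
  read b, top A: go to q_1, push ε → (q_1, ccc, XZ)
  ε-move, top X: go to q_1, push Y → (q_1, ccc, YZ)
  read c, top Y: go to q_1, push XY → (q_1, cc, XYZ)
  ε-move, top X: go to q_1, push Y → (q_1, cc, YYZ)
  read c, top Y: go to q_1, push XY → (q_1, c, XYYZ)
  ε-move, top X: go to q_1, push Y → (q_1, c, YYYZ)
  read c, top Y: go to q_1, push XY → (q_1, ε, XYYYZ)
  ε-move, top X: go to q_1, push Y → (q_1, ε, YYYYZ)
All input consumed in state q_1 with stack YYYYZ.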